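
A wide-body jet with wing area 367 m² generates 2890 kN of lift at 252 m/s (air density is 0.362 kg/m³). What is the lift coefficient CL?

From L = ½ρv²S·CL, rearranging gives CL = 2L/(ρv²S).
CL = 2 × 2.89×10^6 / (0.362 × 252² × 367) = 0.685

CL = 0.685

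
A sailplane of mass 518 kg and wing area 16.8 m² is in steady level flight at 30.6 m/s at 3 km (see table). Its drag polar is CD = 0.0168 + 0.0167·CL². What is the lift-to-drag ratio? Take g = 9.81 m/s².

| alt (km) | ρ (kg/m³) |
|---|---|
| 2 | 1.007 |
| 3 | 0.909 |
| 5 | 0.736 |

L/D = 28.2

At 3 km, from the table: ρ = 0.909 kg/m³.
In steady level flight, lift balances weight: W = mg = 518 × 9.81 = 5081.6 N.
q = ½ρv² = ½ × 0.909 × 30.6² = 425.6 Pa.
CL = 2W/(ρv²S) = 2×5081.6/(0.909×30.6²×16.8) = 0.7107.
CD = 0.0168 + 0.0167 × 0.7107² = 0.02524.
L/D = CL/CD = 0.7107 / 0.02524 = 28.2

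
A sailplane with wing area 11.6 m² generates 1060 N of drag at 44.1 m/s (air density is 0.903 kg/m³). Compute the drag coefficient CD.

CD = 0.104

From D = ½ρv²S·CD, rearranging gives CD = 2D/(ρv²S).
CD = 2 × 1060 / (0.903 × 44.1² × 11.6) = 0.104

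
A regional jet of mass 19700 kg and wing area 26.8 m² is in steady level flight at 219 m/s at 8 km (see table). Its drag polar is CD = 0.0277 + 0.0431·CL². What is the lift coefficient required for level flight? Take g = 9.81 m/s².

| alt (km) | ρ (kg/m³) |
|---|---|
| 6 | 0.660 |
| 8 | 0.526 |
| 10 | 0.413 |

At 8 km, from the table: ρ = 0.526 kg/m³.
Level flight ⇒ L = W = m·g = 19700 × 9.81 = 1.9326×10^5 N.
Dynamic pressure q = 0.5 × 0.526 × 219² = 12610 Pa.
Required CL = L/(qS) = 1.9326×10^5/(12610·26.8) = 0.5717.

CL = 0.572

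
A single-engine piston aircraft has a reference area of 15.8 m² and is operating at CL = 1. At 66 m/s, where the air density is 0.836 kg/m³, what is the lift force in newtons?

L = ½ρv²S·CL = ½ × 0.836 × 66² × 15.8 × 1 = 28800 N ≈ 28.8 kN

L = 28800 N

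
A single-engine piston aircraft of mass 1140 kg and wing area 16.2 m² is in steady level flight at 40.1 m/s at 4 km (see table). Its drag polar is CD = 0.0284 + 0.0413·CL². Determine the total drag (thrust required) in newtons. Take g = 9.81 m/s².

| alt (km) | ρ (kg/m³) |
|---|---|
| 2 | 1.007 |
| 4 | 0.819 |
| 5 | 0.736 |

D = 787 N

At 4 km, from the table: ρ = 0.819 kg/m³.
Weight W = mg = 1140 × 9.81 = 11183 N; in level flight L = W.
Dynamic pressure q = 0.5 × 0.819 × 40.1² = 658.5 Pa.
CL = 2W/(ρv²S) = 2×11183/(0.819×40.1²×16.2) = 1.048.
CD = 0.0284 + 0.0413 × 1.048² = 0.07379.
D = q·S·CD = 658.5 × 16.2 × 0.07379 = 787.2 N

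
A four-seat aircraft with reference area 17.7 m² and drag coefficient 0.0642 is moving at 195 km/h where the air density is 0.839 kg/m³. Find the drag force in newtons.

D = 1400 N

Convert speed: v = 195 km/h ÷ 3.6 = 54.17 m/s.
D = ½ρv²S·CD = ½ × 0.839 × 54.17² × 17.7 × 0.0642 = 1400 N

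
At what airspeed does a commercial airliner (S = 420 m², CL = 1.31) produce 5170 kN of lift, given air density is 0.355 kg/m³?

v = 230 m/s

L = ½ρv²S·CL ⇒ v = √(2L/(ρ·S·CL))
v = √(2 × 5.17×10^6 / (0.355 × 420 × 1.31)) = √52940 = 230 m/s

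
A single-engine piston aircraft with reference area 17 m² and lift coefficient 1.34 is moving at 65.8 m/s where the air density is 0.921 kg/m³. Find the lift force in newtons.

Dynamic pressure q = ½ρv² = ½ × 0.921 × 65.8² = 1994 Pa.
L = q·S·CL = 1994 × 17 × 1.34 = 45400 N ≈ 45.4 kN

L = 45400 N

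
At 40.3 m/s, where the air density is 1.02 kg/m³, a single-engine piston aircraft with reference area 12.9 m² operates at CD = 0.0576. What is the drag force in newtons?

D = 615 N

D = ½ρv²S·CD = ½ × 1.02 × 40.3² × 12.9 × 0.0576 = 615 N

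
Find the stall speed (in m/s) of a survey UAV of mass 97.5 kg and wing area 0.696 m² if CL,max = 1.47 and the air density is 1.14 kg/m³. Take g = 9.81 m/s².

Stall occurs when L = W at CL,max. W = mg = 97.5 × 9.81 = 956.5 N.
From L = ½ρV²S·CL,max = W: V_stall = √(2W/(ρSCL,max)) = √(2·956.5/(1.14·0.696·1.47))
V_stall = √1640 = 40.5 m/s

V_stall = 40.5 m/s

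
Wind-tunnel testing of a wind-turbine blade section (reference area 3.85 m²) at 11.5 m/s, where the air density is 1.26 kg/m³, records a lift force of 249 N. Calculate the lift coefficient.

CL = 0.776

From L = ½ρv²S·CL, rearranging gives CL = 2L/(ρv²S).
CL = 2 × 249 / (1.26 × 11.5² × 3.85) = 0.776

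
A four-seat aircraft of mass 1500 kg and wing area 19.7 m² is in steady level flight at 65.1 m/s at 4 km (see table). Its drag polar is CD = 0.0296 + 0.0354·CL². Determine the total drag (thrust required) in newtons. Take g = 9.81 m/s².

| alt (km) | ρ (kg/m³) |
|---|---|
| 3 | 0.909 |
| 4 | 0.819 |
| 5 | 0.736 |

D = 1240 N

At 4 km, from the table: ρ = 0.819 kg/m³.
In steady level flight, lift balances weight: W = mg = 1500 × 9.81 = 14715 N.
q = ½ρv² = ½ × 0.819 × 65.1² = 1735 Pa.
CL = W/(q·S) = 14715 / (1735 × 19.7) = 0.4304.
CD = 0.0296 + 0.0354 × 0.4304² = 0.03616.
D = q·S·CD = 1735 × 19.7 × 0.03616 = 1236 N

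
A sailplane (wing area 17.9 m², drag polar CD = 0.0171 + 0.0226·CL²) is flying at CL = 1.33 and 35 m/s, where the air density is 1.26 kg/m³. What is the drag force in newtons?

CD = 0.0171 + 0.0226 × 1.33² = 0.05708
D = ½ρv²S·CD = ½ × 1.26 × 35² × 17.9 × 0.05708 = 788 N

D = 788 N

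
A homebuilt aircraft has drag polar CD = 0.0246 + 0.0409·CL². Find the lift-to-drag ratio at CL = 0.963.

CD = 0.0246 + 0.0409 × 0.963² = 0.06253
L/D = CL/CD = 0.963 / 0.06253 = 15.4

L/D = 15.4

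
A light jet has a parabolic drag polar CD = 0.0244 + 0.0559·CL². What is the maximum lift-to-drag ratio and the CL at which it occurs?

For CD = CD0 + K·CL², (L/D)max occurs at CL* = √(CD0/K) and equals 1/(2√(K·CD0)).
(L/D)max = 1/(2√(0.0559 × 0.0244)) = 1/(2 × 0.03693) = 13.5
CL* = √(0.0244/0.0559) = 0.661

(L/D)max = 13.5, at CL = 0.661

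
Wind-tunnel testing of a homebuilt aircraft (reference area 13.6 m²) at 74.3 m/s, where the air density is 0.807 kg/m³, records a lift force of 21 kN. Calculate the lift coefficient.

From L = ½ρv²S·CL, rearranging gives CL = 2L/(ρv²S).
CL = 2 × 21000 / (0.807 × 74.3² × 13.6) = 0.693

CL = 0.693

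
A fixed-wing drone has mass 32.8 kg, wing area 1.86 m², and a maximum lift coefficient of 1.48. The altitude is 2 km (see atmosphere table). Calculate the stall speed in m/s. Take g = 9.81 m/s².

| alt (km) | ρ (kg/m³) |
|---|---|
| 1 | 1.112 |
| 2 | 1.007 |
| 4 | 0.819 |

V_stall = 15.2 m/s

At 2 km, from the table: ρ = 1.007 kg/m³.
Weight W = mg = 32.8 × 9.81 = 321.8 N.
From L = ½ρV²S·CL,max = W: V_stall = √(2W/(ρSCL,max)) = √(2·321.8/(1.007·1.86·1.48))
V_stall = √232.2 = 15.2 m/s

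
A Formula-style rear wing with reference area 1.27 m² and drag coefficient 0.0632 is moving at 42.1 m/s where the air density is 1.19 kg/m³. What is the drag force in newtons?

D = ½ρv²S·CD = ½ × 1.19 × 42.1² × 1.27 × 0.0632 = 84.6 N

D = 84.6 N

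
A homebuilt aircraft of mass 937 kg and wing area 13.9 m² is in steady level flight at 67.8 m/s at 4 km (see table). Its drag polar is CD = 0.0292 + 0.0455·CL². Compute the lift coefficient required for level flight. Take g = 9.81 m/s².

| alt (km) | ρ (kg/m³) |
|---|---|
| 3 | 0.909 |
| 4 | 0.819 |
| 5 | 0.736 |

At 4 km, from the table: ρ = 0.819 kg/m³.
Level flight ⇒ L = W = m·g = 937 × 9.81 = 9192 N.
q = ½ρv² = ½ × 0.819 × 67.8² = 1882 Pa.
CL = 2W/(ρv²S) = 2×9192/(0.819×67.8²×13.9) = 0.3513.

CL = 0.351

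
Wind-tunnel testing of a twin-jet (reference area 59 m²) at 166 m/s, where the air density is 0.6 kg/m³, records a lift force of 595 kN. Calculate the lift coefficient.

CL = 1.22

From L = ½ρv²S·CL, rearranging gives CL = 2L/(ρv²S).
CL = 2 × 5.95×10^5 / (0.6 × 166² × 59) = 1.22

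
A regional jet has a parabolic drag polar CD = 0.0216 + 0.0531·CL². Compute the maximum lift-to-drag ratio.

For CD = CD0 + K·CL², (L/D)max occurs at CL* = √(CD0/K) and equals 1/(2√(K·CD0)).
(L/D)max = 1/(2√(0.0531 × 0.0216)) = 1/(2 × 0.03387) = 14.8

(L/D)max = 14.8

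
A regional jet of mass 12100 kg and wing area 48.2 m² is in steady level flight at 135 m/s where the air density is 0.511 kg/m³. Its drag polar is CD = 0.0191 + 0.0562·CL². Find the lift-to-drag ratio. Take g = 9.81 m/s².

Weight W = mg = 12100 × 9.81 = 1.187×10^5 N; in level flight L = W.
Dynamic pressure q = 0.5 × 0.511 × 135² = 4656 Pa.
CL = 2W/(ρv²S) = 2×1.187×10^5/(0.511×135²×48.2) = 0.5289.
CD = 0.0191 + 0.0562 × 0.5289² = 0.03482.
L/D = CL/CD = 0.5289 / 0.03482 = 15.2

L/D = 15.2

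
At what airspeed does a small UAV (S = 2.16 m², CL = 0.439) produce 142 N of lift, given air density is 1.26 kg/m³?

L = ½ρv²S·CL ⇒ v = √(2L/(ρ·S·CL))
v = √(2 × 142 / (1.26 × 2.16 × 0.439)) = √237.7 = 15.4 m/s

v = 15.4 m/s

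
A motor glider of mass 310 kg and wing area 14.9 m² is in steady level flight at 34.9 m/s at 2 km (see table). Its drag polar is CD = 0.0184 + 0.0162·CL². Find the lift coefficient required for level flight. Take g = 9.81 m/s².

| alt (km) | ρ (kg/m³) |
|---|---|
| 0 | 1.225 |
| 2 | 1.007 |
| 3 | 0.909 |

At 2 km, from the table: ρ = 1.007 kg/m³.
Level flight ⇒ L = W = m·g = 310 × 9.81 = 3041.1 N.
Dynamic pressure q = 0.5 × 1.007 × 34.9² = 613.3 Pa.
CL = 2W/(ρv²S) = 2×3041.1/(1.007×34.9²×14.9) = 0.3328.

CL = 0.333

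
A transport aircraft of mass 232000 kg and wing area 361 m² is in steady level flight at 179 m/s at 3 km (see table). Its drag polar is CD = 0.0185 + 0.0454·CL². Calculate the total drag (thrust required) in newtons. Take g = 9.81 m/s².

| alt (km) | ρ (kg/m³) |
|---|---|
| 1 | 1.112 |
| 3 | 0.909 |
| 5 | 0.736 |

D = 1.42×10^5 N

At 3 km, from the table: ρ = 0.909 kg/m³.
Level flight ⇒ L = W = m·g = 232000 × 9.81 = 2.2759×10^6 N.
q = ½ρv² = ½ × 0.909 × 179² = 14560 Pa.
Required CL = L/(qS) = 2.2759×10^6/(14560·361) = 0.4329.
CD = 0.0185 + 0.0454 × 0.4329² = 0.02701.
D = q·S·CD = 14560 × 361 × 0.02701 = 1.42×10^5 N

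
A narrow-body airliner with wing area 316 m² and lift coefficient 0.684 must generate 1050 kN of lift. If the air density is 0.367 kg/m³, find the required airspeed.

v = 163 m/s

L = ½ρv²S·CL ⇒ v = √(2L/(ρ·S·CL))
v = √(2 × 1.05×10^6 / (0.367 × 316 × 0.684)) = √26470 = 163 m/s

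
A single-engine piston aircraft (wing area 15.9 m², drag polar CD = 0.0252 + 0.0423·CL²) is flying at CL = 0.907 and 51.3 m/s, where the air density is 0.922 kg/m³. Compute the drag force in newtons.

CD = 0.0252 + 0.0423 × 0.907² = 0.06
D = ½ρv²S·CD = ½ × 0.922 × 51.3² × 15.9 × 0.06 = 1160 N

D = 1160 N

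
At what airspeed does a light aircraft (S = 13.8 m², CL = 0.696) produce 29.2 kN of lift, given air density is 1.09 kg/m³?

L = ½ρv²S·CL ⇒ v = √(2L/(ρ·S·CL))
v = √(2 × 29200 / (1.09 × 13.8 × 0.696)) = √5578 = 74.7 m/s

v = 74.7 m/s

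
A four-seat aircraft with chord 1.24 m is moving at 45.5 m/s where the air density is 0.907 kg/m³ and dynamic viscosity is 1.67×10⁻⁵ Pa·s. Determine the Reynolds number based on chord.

Re = ρ·v·c/μ = 0.907 × 45.5 × 1.24 / (1.67×10⁻⁵) = 3.06×10^6

Re = 3.06×10^6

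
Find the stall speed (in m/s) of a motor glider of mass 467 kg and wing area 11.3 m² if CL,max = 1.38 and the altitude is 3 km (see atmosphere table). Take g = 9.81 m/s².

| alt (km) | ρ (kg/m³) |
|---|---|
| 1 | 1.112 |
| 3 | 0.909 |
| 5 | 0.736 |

At 3 km, from the table: ρ = 0.909 kg/m³.
At stall, lift equals weight: L = W = m·g = 467 × 9.81 = 4581 N.
V_stall = √(2W/(ρ·S·CL,max)) = √(2 × 4581 / (0.909 × 11.3 × 1.38))
V_stall = √646.4 = 25.4 m/s

V_stall = 25.4 m/s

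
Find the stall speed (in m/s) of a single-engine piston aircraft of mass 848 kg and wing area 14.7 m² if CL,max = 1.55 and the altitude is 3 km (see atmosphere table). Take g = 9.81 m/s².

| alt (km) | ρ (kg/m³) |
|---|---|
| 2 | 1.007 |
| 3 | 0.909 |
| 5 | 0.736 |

At 3 km, from the table: ρ = 0.909 kg/m³.
Stall occurs when L = W at CL,max. W = mg = 848 × 9.81 = 8319 N.
From L = ½ρV²S·CL,max = W: V_stall = √(2W/(ρSCL,max)) = √(2·8319/(0.909·14.7·1.55))
V_stall = √803.3 = 28.3 m/s

V_stall = 28.3 m/s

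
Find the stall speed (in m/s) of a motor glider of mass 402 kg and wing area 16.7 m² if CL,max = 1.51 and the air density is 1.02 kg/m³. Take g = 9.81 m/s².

Weight W = mg = 402 × 9.81 = 3944 N.
V_stall = √(2W/(ρ·S·CL,max)) = √(2 × 3944 / (1.02 × 16.7 × 1.51))
V_stall = √306.6 = 17.5 m/s

V_stall = 17.5 m/s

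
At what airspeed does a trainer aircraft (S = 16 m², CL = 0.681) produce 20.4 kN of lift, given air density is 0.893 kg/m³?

v = 64.8 m/s

L = ½ρv²S·CL ⇒ v = √(2L/(ρ·S·CL))
v = √(2 × 20400 / (0.893 × 16 × 0.681)) = √4193 = 64.8 m/s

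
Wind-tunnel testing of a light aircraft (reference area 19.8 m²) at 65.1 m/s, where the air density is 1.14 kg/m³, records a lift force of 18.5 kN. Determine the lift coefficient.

From L = ½ρv²S·CL, rearranging gives CL = 2L/(ρv²S).
CL = 2 × 18500 / (1.14 × 65.1² × 19.8) = 0.387

CL = 0.387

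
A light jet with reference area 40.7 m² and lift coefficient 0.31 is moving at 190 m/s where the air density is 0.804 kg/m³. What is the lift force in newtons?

Dynamic pressure q = ½ρv² = ½ × 0.804 × 190² = 14510 Pa.
L = q·S·CL = 14510 × 40.7 × 0.31 = 1.83×10^5 N ≈ 183 kN

L = 1.83×10^5 N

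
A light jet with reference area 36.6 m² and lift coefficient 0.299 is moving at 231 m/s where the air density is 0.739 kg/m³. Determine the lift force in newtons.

L = 2.16×10^5 N

L = ½ρv²S·CL = ½ × 0.739 × 231² × 36.6 × 0.299 = 2.16×10^5 N ≈ 216 kN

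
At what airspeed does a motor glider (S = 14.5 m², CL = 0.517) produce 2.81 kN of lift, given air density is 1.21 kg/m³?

v = 24.9 m/s

L = ½ρv²S·CL ⇒ v = √(2L/(ρ·S·CL))
v = √(2 × 2810 / (1.21 × 14.5 × 0.517)) = √619.6 = 24.9 m/s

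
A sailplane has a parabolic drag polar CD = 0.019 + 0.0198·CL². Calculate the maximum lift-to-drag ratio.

For CD = CD0 + K·CL², (L/D)max occurs at CL* = √(CD0/K) and equals 1/(2√(K·CD0)).
(L/D)max = 1/(2√(0.0198 × 0.019)) = 1/(2 × 0.0194) = 25.8

(L/D)max = 25.8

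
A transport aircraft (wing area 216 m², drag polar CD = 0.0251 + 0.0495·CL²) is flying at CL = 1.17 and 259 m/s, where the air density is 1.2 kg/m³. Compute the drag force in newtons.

D = 8.07×10^5 N

CD = 0.0251 + 0.0495 × 1.17² = 0.09286
D = ½ρv²S·CD = ½ × 1.2 × 259² × 216 × 0.09286 = 8.07×10^5 N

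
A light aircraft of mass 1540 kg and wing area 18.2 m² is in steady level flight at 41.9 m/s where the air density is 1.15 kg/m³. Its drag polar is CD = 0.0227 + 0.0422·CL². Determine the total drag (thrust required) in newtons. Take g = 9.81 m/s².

Level flight ⇒ L = W = m·g = 1540 × 9.81 = 15107 N.
Dynamic pressure q = 0.5 × 1.15 × 41.9² = 1009 Pa.
CL = 2W/(ρv²S) = 2×15107/(1.15×41.9²×18.2) = 0.8223.
CD = 0.0227 + 0.0422 × 0.8223² = 0.05123.
D = q·S·CD = 1009 × 18.2 × 0.05123 = 941.3 N

D = 941 N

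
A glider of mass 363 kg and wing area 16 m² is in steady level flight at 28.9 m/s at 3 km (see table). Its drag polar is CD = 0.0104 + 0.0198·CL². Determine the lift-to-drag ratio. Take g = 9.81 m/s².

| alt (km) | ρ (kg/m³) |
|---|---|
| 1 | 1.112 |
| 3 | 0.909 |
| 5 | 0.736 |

At 3 km, from the table: ρ = 0.909 kg/m³.
Weight W = mg = 363 × 9.81 = 3561 N; in level flight L = W.
q = ½ρv² = ½ × 0.909 × 28.9² = 379.6 Pa.
CL = 2W/(ρv²S) = 2×3561/(0.909×28.9²×16) = 0.5863.
CD = 0.0104 + 0.0198 × 0.5863² = 0.01721.
L/D = CL/CD = 0.5863 / 0.01721 = 34.1

L/D = 34.1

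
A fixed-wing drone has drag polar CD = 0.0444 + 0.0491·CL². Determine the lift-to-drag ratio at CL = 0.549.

L/D = 9.27

CD = 0.0444 + 0.0491 × 0.549² = 0.0592
L/D = CL/CD = 0.549 / 0.0592 = 9.27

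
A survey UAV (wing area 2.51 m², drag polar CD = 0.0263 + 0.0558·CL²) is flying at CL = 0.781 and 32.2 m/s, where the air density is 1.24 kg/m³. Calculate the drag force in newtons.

D = 97.4 N

CD = 0.0263 + 0.0558 × 0.781² = 0.06034
D = ½ρv²S·CD = ½ × 1.24 × 32.2² × 2.51 × 0.06034 = 97.4 N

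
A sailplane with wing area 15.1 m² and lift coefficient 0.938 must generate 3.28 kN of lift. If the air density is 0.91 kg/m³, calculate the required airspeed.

L = ½ρv²S·CL ⇒ v = √(2L/(ρ·S·CL))
v = √(2 × 3280 / (0.91 × 15.1 × 0.938)) = √509 = 22.6 m/s

v = 22.6 m/s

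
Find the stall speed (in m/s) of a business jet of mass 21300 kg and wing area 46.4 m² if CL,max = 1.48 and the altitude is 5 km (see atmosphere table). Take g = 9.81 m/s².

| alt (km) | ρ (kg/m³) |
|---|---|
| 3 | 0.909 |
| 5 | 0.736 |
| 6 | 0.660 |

V_stall = 90.9 m/s

At 5 km, from the table: ρ = 0.736 kg/m³.
At stall, lift equals weight: L = W = m·g = 21300 × 9.81 = 2.09×10^5 N.
V_stall = √(2W/(ρ·S·CL,max)) = √(2 × 2.09×10^5 / (0.736 × 46.4 × 1.48))
V_stall = √8268 = 90.9 m/s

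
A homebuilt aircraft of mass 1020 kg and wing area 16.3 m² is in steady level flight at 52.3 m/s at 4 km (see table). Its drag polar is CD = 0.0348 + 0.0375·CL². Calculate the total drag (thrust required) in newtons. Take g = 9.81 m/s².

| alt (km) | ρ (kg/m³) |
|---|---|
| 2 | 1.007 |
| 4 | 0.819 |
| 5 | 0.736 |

At 4 km, from the table: ρ = 0.819 kg/m³.
In steady level flight, lift balances weight: W = mg = 1020 × 9.81 = 10006 N.
q = ½ρv² = ½ × 0.819 × 52.3² = 1120 Pa.
CL = W/(q·S) = 10006 / (1120 × 16.3) = 0.5481.
CD = 0.0348 + 0.0375 × 0.5481² = 0.04606.
D = q·S·CD = 1120 × 16.3 × 0.04606 = 841 N

D = 841 N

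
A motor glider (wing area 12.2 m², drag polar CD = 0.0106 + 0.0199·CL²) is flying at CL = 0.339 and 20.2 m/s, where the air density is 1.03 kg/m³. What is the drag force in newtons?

CD = 0.0106 + 0.0199 × 0.339² = 0.01289
D = ½ρv²S·CD = ½ × 1.03 × 20.2² × 12.2 × 0.01289 = 33 N

D = 33 N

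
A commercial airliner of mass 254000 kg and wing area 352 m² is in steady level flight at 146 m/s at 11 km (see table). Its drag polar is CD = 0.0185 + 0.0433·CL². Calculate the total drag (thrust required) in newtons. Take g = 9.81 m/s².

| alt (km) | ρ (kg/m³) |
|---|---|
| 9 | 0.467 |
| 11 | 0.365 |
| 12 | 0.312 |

D = 2.22×10^5 N

At 11 km, from the table: ρ = 0.365 kg/m³.
Level flight ⇒ L = W = m·g = 254000 × 9.81 = 2.4917×10^6 N.
q = ½ρv² = ½ × 0.365 × 146² = 3890 Pa.
CL = W/(q·S) = 2.4917×10^6 / (3890 × 352) = 1.82.
CD = 0.0185 + 0.0433 × 1.82² = 0.1619.
D = q·S·CD = 3890 × 352 × 0.1619 = 2.217×10^5 N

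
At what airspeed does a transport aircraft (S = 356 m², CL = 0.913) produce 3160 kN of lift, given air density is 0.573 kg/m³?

v = 184 m/s

L = ½ρv²S·CL ⇒ v = √(2L/(ρ·S·CL))
v = √(2 × 3.16×10^6 / (0.573 × 356 × 0.913)) = √33930 = 184 m/s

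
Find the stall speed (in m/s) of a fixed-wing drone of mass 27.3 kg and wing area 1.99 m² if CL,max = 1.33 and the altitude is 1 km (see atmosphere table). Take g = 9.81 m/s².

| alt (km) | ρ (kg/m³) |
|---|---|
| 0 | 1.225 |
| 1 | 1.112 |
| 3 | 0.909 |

V_stall = 13.5 m/s

At 1 km, from the table: ρ = 1.112 kg/m³.
At stall, lift equals weight: L = W = m·g = 27.3 × 9.81 = 267.8 N.
V_stall = √(2W/(ρ·S·CL,max)) = √(2 × 267.8 / (1.112 × 1.99 × 1.33))
V_stall = √182 = 13.5 m/s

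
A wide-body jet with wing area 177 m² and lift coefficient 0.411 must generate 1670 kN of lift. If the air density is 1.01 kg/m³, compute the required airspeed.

v = 213 m/s

L = ½ρv²S·CL ⇒ v = √(2L/(ρ·S·CL))
v = √(2 × 1.67×10^6 / (1.01 × 177 × 0.411)) = √45460 = 213 m/s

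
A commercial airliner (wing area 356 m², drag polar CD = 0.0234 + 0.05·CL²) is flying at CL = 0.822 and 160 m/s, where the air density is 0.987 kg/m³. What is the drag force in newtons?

CD = 0.0234 + 0.05 × 0.822² = 0.05718
D = ½ρv²S·CD = ½ × 0.987 × 160² × 356 × 0.05718 = 2.57×10^5 N

D = 2.57×10^5 N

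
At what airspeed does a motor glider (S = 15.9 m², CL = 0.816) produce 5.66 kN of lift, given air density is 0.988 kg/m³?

v = 29.7 m/s

L = ½ρv²S·CL ⇒ v = √(2L/(ρ·S·CL))
v = √(2 × 5660 / (0.988 × 15.9 × 0.816)) = √883.1 = 29.7 m/s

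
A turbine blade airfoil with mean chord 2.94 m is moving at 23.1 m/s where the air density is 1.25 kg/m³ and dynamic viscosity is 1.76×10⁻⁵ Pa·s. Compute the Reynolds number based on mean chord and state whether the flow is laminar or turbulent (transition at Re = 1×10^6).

Re = ρ·v·c/μ = 1.25 × 23.1 × 2.94 / (1.76×10⁻⁵) = 4.82×10^6
Since 4.82×10^6 > 1×10^6, the flow is turbulent.

Re = 4.82×10^6 (turbulent)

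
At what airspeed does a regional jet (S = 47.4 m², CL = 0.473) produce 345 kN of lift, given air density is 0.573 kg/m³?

v = 232 m/s

L = ½ρv²S·CL ⇒ v = √(2L/(ρ·S·CL))
v = √(2 × 3.45×10^5 / (0.573 × 47.4 × 0.473)) = √53710 = 232 m/s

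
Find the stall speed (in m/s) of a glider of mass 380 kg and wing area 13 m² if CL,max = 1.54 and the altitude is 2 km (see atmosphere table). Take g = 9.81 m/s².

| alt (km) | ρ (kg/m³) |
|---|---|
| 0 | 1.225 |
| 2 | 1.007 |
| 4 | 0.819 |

V_stall = 19.2 m/s

At 2 km, from the table: ρ = 1.007 kg/m³.
Stall occurs when L = W at CL,max. W = mg = 380 × 9.81 = 3728 N.
V_stall = √(2W/(ρ·S·CL,max)) = √(2 × 3728 / (1.007 × 13 × 1.54))
V_stall = √369.8 = 19.2 m/s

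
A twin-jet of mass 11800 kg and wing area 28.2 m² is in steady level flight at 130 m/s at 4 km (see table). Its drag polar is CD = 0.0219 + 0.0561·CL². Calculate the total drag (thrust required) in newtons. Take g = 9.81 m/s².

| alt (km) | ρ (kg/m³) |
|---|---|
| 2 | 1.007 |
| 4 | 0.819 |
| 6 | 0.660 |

At 4 km, from the table: ρ = 0.819 kg/m³.
In steady level flight, lift balances weight: W = mg = 11800 × 9.81 = 1.1576×10^5 N.
q = ½ρv² = ½ × 0.819 × 130² = 6921 Pa.
CL = W/(q·S) = 1.1576×10^5 / (6921 × 28.2) = 0.5931.
CD = 0.0219 + 0.0561 × 0.5931² = 0.04164.
D = q·S·CD = 6921 × 28.2 × 0.04164 = 8126 N

D = 8130 N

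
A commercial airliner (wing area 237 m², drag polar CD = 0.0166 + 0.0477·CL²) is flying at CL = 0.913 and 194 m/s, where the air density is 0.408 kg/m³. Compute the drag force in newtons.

D = 1.03×10^5 N

CD = 0.0166 + 0.0477 × 0.913² = 0.05636
D = ½ρv²S·CD = ½ × 0.408 × 194² × 237 × 0.05636 = 1.03×10^5 N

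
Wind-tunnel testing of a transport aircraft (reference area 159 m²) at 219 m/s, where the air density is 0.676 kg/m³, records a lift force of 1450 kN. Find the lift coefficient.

CL = 0.563

From L = ½ρv²S·CL, rearranging gives CL = 2L/(ρv²S).
CL = 2 × 1.45×10^6 / (0.676 × 219² × 159) = 0.563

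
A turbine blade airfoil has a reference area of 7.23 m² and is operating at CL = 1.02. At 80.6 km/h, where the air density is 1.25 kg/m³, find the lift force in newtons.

Convert speed: v = 80.6 km/h ÷ 3.6 = 22.39 m/s.
L = ½ρv²S·CL = ½ × 1.25 × 22.39² × 7.23 × 1.02 = 2310 N

L = 2310 N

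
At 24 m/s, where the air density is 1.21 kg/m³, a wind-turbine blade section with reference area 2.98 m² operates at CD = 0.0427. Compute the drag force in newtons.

D = 44.3 N

D = ½ρv²S·CD = ½ × 1.21 × 24² × 2.98 × 0.0427 = 44.3 N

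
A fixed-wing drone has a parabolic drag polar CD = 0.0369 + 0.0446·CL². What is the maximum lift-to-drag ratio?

(L/D)max = 12.3

For CD = CD0 + K·CL², (L/D)max occurs at CL* = √(CD0/K) and equals 1/(2√(K·CD0)).
(L/D)max = 1/(2√(0.0446 × 0.0369)) = 1/(2 × 0.04057) = 12.3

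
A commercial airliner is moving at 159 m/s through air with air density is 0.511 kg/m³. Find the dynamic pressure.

q = ½ρv² = ½ × 0.511 × 159² = 6460 Pa

q = 6460 Pa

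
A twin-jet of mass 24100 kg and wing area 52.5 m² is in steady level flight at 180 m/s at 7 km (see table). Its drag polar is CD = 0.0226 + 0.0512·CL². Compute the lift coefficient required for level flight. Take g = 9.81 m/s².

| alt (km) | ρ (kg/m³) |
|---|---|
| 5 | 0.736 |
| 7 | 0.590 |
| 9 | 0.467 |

At 7 km, from the table: ρ = 0.590 kg/m³.
In steady level flight, lift balances weight: W = mg = 24100 × 9.81 = 2.3642×10^5 N.
Dynamic pressure q = 0.5 × 0.59 × 180² = 9558 Pa.
Required CL = L/(qS) = 2.3642×10^5/(9558·52.5) = 0.4712.

CL = 0.471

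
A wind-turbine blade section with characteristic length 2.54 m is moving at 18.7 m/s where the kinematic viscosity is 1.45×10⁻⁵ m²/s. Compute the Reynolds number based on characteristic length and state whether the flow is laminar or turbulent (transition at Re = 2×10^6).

Re = v·c/ν = 18.7 × 2.54 / (1.45×10⁻⁵) = 3.28×10^6
Since 3.28×10^6 > 2×10^6, the flow is turbulent.

Re = 3.28×10^6 (turbulent)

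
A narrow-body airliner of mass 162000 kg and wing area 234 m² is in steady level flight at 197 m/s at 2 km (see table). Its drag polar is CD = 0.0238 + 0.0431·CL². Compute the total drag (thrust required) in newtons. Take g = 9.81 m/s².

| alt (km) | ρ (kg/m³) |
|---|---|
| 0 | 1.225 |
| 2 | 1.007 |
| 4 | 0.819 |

D = 1.33×10^5 N

At 2 km, from the table: ρ = 1.007 kg/m³.
Weight W = mg = 162000 × 9.81 = 1.5892×10^6 N; in level flight L = W.
q = ½ρv² = ½ × 1.007 × 197² = 19540 Pa.
CL = W/(q·S) = 1.5892×10^6 / (19540 × 234) = 0.3476.
CD = 0.0238 + 0.0431 × 0.3476² = 0.02901.
D = q·S·CD = 19540 × 234 × 0.02901 = 1.326×10^5 N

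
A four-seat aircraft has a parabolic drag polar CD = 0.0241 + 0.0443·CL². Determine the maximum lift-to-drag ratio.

(L/D)max = 15.3

For CD = CD0 + K·CL², (L/D)max occurs at CL* = √(CD0/K) and equals 1/(2√(K·CD0)).
(L/D)max = 1/(2√(0.0443 × 0.0241)) = 1/(2 × 0.03267) = 15.3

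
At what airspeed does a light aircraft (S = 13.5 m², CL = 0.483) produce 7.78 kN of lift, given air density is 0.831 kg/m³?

v = 53.6 m/s

L = ½ρv²S·CL ⇒ v = √(2L/(ρ·S·CL))
v = √(2 × 7780 / (0.831 × 13.5 × 0.483)) = √2872 = 53.6 m/s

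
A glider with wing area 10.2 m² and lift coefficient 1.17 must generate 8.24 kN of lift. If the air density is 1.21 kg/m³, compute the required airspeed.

L = ½ρv²S·CL ⇒ v = √(2L/(ρ·S·CL))
v = √(2 × 8240 / (1.21 × 10.2 × 1.17)) = √1141 = 33.8 m/s

v = 33.8 m/s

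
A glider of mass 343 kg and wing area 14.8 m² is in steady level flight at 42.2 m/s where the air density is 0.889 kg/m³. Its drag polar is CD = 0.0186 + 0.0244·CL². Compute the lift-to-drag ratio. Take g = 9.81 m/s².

Weight W = mg = 343 × 9.81 = 3364.8 N; in level flight L = W.
Dynamic pressure q = 0.5 × 0.889 × 42.2² = 791.6 Pa.
CL = W/(q·S) = 3364.8 / (791.6 × 14.8) = 0.2872.
CD = 0.0186 + 0.0244 × 0.2872² = 0.02061.
L/D = CL/CD = 0.2872 / 0.02061 = 13.9

L/D = 13.9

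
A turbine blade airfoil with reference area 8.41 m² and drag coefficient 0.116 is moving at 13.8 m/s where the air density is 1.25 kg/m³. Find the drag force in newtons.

D = 116 N

D = ½ρv²S·CD = ½ × 1.25 × 13.8² × 8.41 × 0.116 = 116 N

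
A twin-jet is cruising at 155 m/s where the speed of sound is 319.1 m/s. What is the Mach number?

M = v/a = 155 / 319.1 = 0.486

M = 0.486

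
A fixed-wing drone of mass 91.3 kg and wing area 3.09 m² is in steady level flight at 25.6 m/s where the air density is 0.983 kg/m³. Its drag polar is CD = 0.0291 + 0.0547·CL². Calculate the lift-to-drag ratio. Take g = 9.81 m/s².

L/D = 12.3

Weight W = mg = 91.3 × 9.81 = 895.65 N; in level flight L = W.
Dynamic pressure q = 0.5 × 0.983 × 25.6² = 322.1 Pa.
CL = 2W/(ρv²S) = 2×895.65/(0.983×25.6²×3.09) = 0.8999.
CD = 0.0291 + 0.0547 × 0.8999² = 0.07339.
L/D = CL/CD = 0.8999 / 0.07339 = 12.3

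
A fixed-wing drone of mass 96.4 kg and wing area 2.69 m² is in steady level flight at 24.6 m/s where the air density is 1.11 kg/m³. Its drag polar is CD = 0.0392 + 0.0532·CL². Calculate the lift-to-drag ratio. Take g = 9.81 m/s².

In steady level flight, lift balances weight: W = mg = 96.4 × 9.81 = 945.68 N.
q = ½ρv² = ½ × 1.11 × 24.6² = 335.9 Pa.
CL = 2W/(ρv²S) = 2×945.68/(1.11×24.6²×2.69) = 1.047.
CD = 0.0392 + 0.0532 × 1.047² = 0.09749.
L/D = CL/CD = 1.047 / 0.09749 = 10.7

L/D = 10.7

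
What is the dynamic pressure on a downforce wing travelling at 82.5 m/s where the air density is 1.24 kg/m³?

q = ½ρv² = ½ × 1.24 × 82.5² = 4220 Pa

q = 4220 Pa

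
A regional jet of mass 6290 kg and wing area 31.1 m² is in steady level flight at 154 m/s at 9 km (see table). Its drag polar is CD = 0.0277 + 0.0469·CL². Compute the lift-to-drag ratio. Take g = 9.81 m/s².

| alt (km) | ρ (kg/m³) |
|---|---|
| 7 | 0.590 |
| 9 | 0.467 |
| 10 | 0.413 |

At 9 km, from the table: ρ = 0.467 kg/m³.
Level flight ⇒ L = W = m·g = 6290 × 9.81 = 61705 N.
q = ½ρv² = ½ × 0.467 × 154² = 5538 Pa.
Required CL = L/(qS) = 61705/(5538·31.1) = 0.3583.
CD = 0.0277 + 0.0469 × 0.3583² = 0.03372.
L/D = CL/CD = 0.3583 / 0.03372 = 10.6

L/D = 10.6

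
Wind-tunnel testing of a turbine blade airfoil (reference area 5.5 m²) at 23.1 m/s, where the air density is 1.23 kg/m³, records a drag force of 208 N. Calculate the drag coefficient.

From D = ½ρv²S·CD, rearranging gives CD = 2D/(ρv²S).
CD = 2 × 208 / (1.23 × 23.1² × 5.5) = 0.115

CD = 0.115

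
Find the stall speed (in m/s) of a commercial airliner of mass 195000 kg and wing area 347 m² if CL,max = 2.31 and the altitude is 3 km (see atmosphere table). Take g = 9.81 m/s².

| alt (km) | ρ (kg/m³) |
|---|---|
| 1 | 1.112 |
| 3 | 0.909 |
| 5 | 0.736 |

V_stall = 72.5 m/s

At 3 km, from the table: ρ = 0.909 kg/m³.
Stall occurs when L = W at CL,max. W = mg = 195000 × 9.81 = 1.913×10^6 N.
From L = ½ρV²S·CL,max = W: V_stall = √(2W/(ρSCL,max)) = √(2·1.913×10^6/(0.909·347·2.31))
V_stall = √5251 = 72.5 m/s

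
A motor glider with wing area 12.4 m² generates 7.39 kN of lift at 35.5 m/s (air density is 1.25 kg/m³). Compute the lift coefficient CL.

CL = 0.757

From L = ½ρv²S·CL, rearranging gives CL = 2L/(ρv²S).
CL = 2 × 7390 / (1.25 × 35.5² × 12.4) = 0.757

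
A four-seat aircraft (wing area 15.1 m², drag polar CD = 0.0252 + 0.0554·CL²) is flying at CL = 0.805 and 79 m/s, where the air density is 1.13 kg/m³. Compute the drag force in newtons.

CD = 0.0252 + 0.0554 × 0.805² = 0.0611
D = ½ρv²S·CD = ½ × 1.13 × 79² × 15.1 × 0.0611 = 3250 N

D = 3250 N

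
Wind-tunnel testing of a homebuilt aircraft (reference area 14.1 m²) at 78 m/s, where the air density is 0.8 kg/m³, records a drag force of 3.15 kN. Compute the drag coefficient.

CD = 0.0918

From D = ½ρv²S·CD, rearranging gives CD = 2D/(ρv²S).
CD = 2 × 3150 / (0.8 × 78² × 14.1) = 0.0918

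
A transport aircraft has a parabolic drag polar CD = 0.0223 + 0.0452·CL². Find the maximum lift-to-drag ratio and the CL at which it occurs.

(L/D)max = 15.7, at CL = 0.702

For CD = CD0 + K·CL², (L/D)max occurs at CL* = √(CD0/K) and equals 1/(2√(K·CD0)).
(L/D)max = 1/(2√(0.0452 × 0.0223)) = 1/(2 × 0.03175) = 15.7
CL* = √(0.0223/0.0452) = 0.702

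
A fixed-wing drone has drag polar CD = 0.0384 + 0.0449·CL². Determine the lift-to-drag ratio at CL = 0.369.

CD = 0.0384 + 0.0449 × 0.369² = 0.04451
L/D = CL/CD = 0.369 / 0.04451 = 8.29

L/D = 8.29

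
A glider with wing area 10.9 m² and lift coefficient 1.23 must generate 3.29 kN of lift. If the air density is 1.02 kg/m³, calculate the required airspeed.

v = 21.9 m/s

L = ½ρv²S·CL ⇒ v = √(2L/(ρ·S·CL))
v = √(2 × 3290 / (1.02 × 10.9 × 1.23)) = √481.2 = 21.9 m/s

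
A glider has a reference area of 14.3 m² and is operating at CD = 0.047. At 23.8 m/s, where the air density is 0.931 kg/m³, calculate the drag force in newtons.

D = 177 N

D = ½ρv²S·CD = ½ × 0.931 × 23.8² × 14.3 × 0.047 = 177 N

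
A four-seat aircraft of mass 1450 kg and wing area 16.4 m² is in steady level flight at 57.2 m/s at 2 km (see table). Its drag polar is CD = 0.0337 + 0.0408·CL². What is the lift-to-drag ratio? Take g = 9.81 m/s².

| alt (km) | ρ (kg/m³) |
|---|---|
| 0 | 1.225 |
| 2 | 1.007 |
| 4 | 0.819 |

At 2 km, from the table: ρ = 1.007 kg/m³.
Weight W = mg = 1450 × 9.81 = 14224 N; in level flight L = W.
q = ½ρv² = ½ × 1.007 × 57.2² = 1647 Pa.
CL = 2W/(ρv²S) = 2×14224/(1.007×57.2²×16.4) = 0.5265.
CD = 0.0337 + 0.0408 × 0.5265² = 0.04501.
L/D = CL/CD = 0.5265 / 0.04501 = 11.7

L/D = 11.7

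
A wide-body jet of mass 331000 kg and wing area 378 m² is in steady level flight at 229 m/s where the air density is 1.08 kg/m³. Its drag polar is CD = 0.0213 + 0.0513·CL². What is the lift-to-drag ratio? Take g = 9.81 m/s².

L/D = 11.7

Weight W = mg = 331000 × 9.81 = 3.2471×10^6 N; in level flight L = W.
Dynamic pressure q = 0.5 × 1.08 × 229² = 28320 Pa.
CL = 2W/(ρv²S) = 2×3.2471×10^6/(1.08×229²×378) = 0.3033.
CD = 0.0213 + 0.0513 × 0.3033² = 0.02602.
L/D = CL/CD = 0.3033 / 0.02602 = 11.7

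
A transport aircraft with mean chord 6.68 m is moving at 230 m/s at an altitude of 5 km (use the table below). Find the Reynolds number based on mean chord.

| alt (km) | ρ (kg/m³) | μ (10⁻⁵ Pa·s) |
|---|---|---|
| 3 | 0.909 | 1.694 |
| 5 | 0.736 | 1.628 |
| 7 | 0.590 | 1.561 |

Re = 6.95×10^7

At 5 km, from the table: ρ = 0.736 kg/m³, μ = 1.628×10⁻⁵ Pa·s.
Re = ρ·v·c/μ = 0.736 × 230 × 6.68 / (1.628×10⁻⁵) = 6.95×10^7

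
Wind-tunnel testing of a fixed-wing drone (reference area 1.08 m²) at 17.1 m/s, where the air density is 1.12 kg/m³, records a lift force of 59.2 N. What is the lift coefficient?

CL = 0.335

From L = ½ρv²S·CL, rearranging gives CL = 2L/(ρv²S).
CL = 2 × 59.2 / (1.12 × 17.1² × 1.08) = 0.335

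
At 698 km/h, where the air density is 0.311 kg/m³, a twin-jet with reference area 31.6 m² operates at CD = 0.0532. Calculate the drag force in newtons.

D = 9830 N

Convert speed: v = 698 km/h ÷ 3.6 = 193.9 m/s.
D = ½ρv²S·CD = ½ × 0.311 × 193.9² × 31.6 × 0.0532 = 9830 N ≈ 9.83 kN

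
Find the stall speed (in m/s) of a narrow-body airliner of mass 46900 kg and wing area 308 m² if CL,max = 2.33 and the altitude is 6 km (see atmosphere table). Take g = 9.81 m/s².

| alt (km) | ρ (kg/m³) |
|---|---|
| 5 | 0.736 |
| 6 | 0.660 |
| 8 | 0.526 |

V_stall = 44.1 m/s

At 6 km, from the table: ρ = 0.660 kg/m³.
Stall occurs when L = W at CL,max. W = mg = 46900 × 9.81 = 4.601×10^5 N.
V_stall = √(2W/(ρ·S·CL,max)) = √(2 × 4.601×10^5 / (0.66 × 308 × 2.33))
V_stall = √1943 = 44.1 m/s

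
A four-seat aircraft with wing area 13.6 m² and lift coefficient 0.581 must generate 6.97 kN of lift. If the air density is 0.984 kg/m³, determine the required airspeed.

L = ½ρv²S·CL ⇒ v = √(2L/(ρ·S·CL))
v = √(2 × 6970 / (0.984 × 13.6 × 0.581)) = √1793 = 42.3 m/s

v = 42.3 m/s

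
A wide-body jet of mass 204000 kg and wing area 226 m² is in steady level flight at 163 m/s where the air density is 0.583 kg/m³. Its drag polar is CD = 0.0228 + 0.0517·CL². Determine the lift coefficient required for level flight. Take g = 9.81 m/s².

CL = 1.14

Level flight ⇒ L = W = m·g = 204000 × 9.81 = 2.0012×10^6 N.
q = ½ρv² = ½ × 0.583 × 163² = 7745 Pa.
CL = 2W/(ρv²S) = 2×2.0012×10^6/(0.583×163²×226) = 1.143.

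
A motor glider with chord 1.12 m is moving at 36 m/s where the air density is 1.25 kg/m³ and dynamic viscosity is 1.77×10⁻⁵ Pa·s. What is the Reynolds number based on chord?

Re = ρ·v·c/μ = 1.25 × 36 × 1.12 / (1.77×10⁻⁵) = 2.85×10^6

Re = 2.85×10^6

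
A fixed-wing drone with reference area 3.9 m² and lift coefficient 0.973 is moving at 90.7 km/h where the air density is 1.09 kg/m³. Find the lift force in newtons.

Convert speed: v = 90.7 km/h ÷ 3.6 = 25.19 m/s.
Dynamic pressure q = ½ρv² = ½ × 1.09 × 25.19² = 345.9 Pa.
L = q·S·CL = 345.9 × 3.9 × 0.973 = 1310 N

L = 1310 N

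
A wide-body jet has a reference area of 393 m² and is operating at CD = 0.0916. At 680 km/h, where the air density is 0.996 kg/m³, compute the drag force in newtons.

Convert speed: v = 680 km/h ÷ 3.6 = 188.9 m/s.
D = ½ρv²S·CD = ½ × 0.996 × 188.9² × 393 × 0.0916 = 6.4×10^5 N ≈ 640 kN

D = 6.4×10^5 N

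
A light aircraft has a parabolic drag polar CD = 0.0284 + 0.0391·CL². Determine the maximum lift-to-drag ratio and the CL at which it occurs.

(L/D)max = 15, at CL = 0.852

For CD = CD0 + K·CL², (L/D)max occurs at CL* = √(CD0/K) and equals 1/(2√(K·CD0)).
(L/D)max = 1/(2√(0.0391 × 0.0284)) = 1/(2 × 0.03332) = 15
CL* = √(0.0284/0.0391) = 0.852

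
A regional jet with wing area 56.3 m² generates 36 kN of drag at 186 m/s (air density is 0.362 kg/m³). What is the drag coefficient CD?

From D = ½ρv²S·CD, rearranging gives CD = 2D/(ρv²S).
CD = 2 × 36000 / (0.362 × 186² × 56.3) = 0.102

CD = 0.102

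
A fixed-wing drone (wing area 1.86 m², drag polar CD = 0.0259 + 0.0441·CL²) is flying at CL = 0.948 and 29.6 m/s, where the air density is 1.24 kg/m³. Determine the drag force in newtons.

D = 66.2 N

CD = 0.0259 + 0.0441 × 0.948² = 0.06553
D = ½ρv²S·CD = ½ × 1.24 × 29.6² × 1.86 × 0.06553 = 66.2 N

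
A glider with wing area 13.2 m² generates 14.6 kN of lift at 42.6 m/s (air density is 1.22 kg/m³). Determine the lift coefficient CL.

CL = 0.999

From L = ½ρv²S·CL, rearranging gives CL = 2L/(ρv²S).
CL = 2 × 14600 / (1.22 × 42.6² × 13.2) = 0.999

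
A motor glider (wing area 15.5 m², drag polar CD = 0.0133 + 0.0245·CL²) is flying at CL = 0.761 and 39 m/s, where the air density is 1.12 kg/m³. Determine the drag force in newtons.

CD = 0.0133 + 0.0245 × 0.761² = 0.02749
D = ½ρv²S·CD = ½ × 1.12 × 39² × 15.5 × 0.02749 = 363 N

D = 363 N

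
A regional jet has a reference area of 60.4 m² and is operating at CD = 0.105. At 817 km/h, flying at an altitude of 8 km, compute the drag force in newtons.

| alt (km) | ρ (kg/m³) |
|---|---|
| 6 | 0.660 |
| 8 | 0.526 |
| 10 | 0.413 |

D = 85900 N

At 8 km, from the table: ρ = 0.526 kg/m³.
Convert speed: v = 817 km/h ÷ 3.6 = 226.9 m/s.
D = ½ρv²S·CD = ½ × 0.526 × 226.9² × 60.4 × 0.105 = 85900 N ≈ 85.9 kN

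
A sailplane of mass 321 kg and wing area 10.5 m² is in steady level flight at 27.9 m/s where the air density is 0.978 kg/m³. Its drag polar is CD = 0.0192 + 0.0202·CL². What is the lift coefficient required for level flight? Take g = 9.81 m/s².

CL = 0.788

In steady level flight, lift balances weight: W = mg = 321 × 9.81 = 3149 N.
q = ½ρv² = ½ × 0.978 × 27.9² = 380.6 Pa.
CL = 2W/(ρv²S) = 2×3149/(0.978×27.9²×10.5) = 0.7879.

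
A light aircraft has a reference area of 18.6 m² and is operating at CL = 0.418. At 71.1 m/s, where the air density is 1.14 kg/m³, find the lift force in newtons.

L = ½ρv²S·CL = ½ × 1.14 × 71.1² × 18.6 × 0.418 = 22400 N ≈ 22.4 kN

L = 22400 N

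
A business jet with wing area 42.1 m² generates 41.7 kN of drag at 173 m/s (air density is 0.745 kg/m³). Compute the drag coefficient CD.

CD = 0.0888

From D = ½ρv²S·CD, rearranging gives CD = 2D/(ρv²S).
CD = 2 × 41700 / (0.745 × 173² × 42.1) = 0.0888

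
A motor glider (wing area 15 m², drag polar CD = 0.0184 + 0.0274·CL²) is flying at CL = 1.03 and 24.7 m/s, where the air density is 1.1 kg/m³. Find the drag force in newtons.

CD = 0.0184 + 0.0274 × 1.03² = 0.04747
D = ½ρv²S·CD = ½ × 1.1 × 24.7² × 15 × 0.04747 = 239 N

D = 239 N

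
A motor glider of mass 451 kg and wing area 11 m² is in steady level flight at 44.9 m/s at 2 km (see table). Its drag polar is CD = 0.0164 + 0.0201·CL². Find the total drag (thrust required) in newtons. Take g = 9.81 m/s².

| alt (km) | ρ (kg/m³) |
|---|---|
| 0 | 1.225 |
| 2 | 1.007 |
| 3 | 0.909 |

D = 218 N

At 2 km, from the table: ρ = 1.007 kg/m³.
Level flight ⇒ L = W = m·g = 451 × 9.81 = 4424.3 N.
q = ½ρv² = ½ × 1.007 × 44.9² = 1015 Pa.
Required CL = L/(qS) = 4424.3/(1015·11) = 0.3962.
CD = 0.0164 + 0.0201 × 0.3962² = 0.01956.
D = q·S·CD = 1015 × 11 × 0.01956 = 218.4 N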